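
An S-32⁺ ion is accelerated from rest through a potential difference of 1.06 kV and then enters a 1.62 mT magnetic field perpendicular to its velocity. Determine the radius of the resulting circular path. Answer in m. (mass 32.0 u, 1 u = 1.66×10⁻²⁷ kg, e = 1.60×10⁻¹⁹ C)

The kinetic energy gained is K = qV = (1×1.60×10^-19)(1060) = 1.70×10^-16 J.
v = √(2K/m) = 7.99×10^4 m/s.
r = mv/(qB) = (5.31×10^-26)(7.99×10^4) / [(1×1.60×10^-19)(1.62×10^-3)] = 16.4 m.

r ≈ 16.4 m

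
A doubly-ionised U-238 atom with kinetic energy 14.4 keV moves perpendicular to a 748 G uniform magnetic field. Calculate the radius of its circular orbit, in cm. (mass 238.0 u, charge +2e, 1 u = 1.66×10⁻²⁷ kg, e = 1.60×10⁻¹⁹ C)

r ≈ 178 cm

Convert the energy: K = 14.4 keV = 2.30×10^-15 J.
v = √(2K/m) = √(2·2.30×10^-15/3.95×10^-25) = 1.08×10^5 m/s.
r = mv/(qB) = (3.95×10^-25)(1.08×10^5) / [(2×1.60×10^-19)(0.0748)] = 1.78 m.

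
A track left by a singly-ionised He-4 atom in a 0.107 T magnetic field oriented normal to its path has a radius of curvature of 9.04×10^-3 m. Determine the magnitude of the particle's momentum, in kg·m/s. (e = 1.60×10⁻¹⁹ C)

Since qvB = mv²/r, the momentum p = mv = qBr.
p = (1×1.60×10^-19)(0.107)(9.04×10^-3) = 1.55×10^-22 kg·m/s.

p ≈ 1.55×10^-22 kg·m/s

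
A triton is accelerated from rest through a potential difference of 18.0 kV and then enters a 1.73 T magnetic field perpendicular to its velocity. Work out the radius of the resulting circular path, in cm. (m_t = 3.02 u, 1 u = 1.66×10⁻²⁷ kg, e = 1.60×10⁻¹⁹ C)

r ≈ 1.94 cm

The kinetic energy gained is K = qV = (1×1.60×10^-19)(1.80×10^4) = 2.88×10^-15 J.
v = √(2K/m) = 1.07×10^6 m/s.
r = mv/(qB) = (5.01×10^-27)(1.07×10^6) / [(1×1.60×10^-19)(1.73)] = 0.0194 m.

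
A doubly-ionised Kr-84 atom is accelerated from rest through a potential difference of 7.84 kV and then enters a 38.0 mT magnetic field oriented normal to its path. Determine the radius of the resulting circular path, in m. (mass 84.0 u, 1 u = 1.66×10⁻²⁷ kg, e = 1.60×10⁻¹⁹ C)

r ≈ 2.18 m

The kinetic energy gained is K = qV = (2×1.60×10^-19)(7840) = 2.51×10^-15 J.
v = √(2K/m) = 1.90×10^5 m/s.
r = mv/(qB) = (1.39×10^-25)(1.90×10^5) / [(2×1.60×10^-19)(0.0380)] = 2.18 m.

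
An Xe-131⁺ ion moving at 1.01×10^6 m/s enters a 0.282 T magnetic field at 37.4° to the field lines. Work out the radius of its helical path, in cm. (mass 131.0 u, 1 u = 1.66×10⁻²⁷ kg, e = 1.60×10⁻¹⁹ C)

Only the perpendicular component v⊥ = v sin37.4° = 6.13×10^5 m/s is bent by the field.
r = m v⊥ /(qB) = (2.17×10^-25)(6.13×10^5) / [(1×1.60×10^-19)(0.282)] = 2.96 m.

r ≈ 296 cm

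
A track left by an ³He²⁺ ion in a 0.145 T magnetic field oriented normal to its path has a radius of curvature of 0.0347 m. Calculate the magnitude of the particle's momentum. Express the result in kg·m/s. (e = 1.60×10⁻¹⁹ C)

p ≈ 1.61×10^-21 kg·m/s

Since qvB = mv²/r, the momentum p = mv = qBr.
p = (2×1.60×10^-19)(0.145)(0.0347) = 1.61×10^-21 kg·m/s.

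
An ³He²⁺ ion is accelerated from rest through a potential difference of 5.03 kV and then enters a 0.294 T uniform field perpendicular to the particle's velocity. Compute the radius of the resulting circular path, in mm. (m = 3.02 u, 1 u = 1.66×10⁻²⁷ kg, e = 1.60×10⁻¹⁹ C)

r ≈ 42.7 mm

The kinetic energy gained is K = qV = (2×1.60×10^-19)(5030) = 1.61×10^-15 J.
v = √(2K/m) = 8.01×10^5 m/s.
r = mv/(qB) = (5.01×10^-27)(8.01×10^5) / [(2×1.60×10^-19)(0.294)] = 0.0427 m.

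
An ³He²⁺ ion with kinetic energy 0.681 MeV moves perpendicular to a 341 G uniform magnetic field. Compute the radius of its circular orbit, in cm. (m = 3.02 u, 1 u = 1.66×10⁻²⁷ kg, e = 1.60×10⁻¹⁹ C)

r ≈ 303 cm

Convert the energy: K = 0.681 MeV = 1.09×10^-13 J.
v = √(2K/m) = √(2·1.09×10^-13/5.01×10^-27) = 6.59×10^6 m/s.
r = mv/(qB) = (5.01×10^-27)(6.59×10^6) / [(2×1.60×10^-19)(0.0341)] = 3.03 m.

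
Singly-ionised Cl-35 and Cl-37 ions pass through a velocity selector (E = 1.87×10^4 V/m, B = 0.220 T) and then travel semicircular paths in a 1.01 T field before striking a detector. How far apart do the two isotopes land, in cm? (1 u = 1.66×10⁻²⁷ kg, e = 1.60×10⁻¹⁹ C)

Both emerge at v = E/B₁ = 8.50×10^4 m/s.
r = mv/(qB₂), so r₁ = 0.03056 m and r₂ = 0.03231 m, giving Δr = 1.75×10^-3 m.
After a semicircle each ion lands a diameter 2r from the entry slit, so the separation is 2Δr = 3.49×10^-3 m.

Δd ≈ 0.349 cm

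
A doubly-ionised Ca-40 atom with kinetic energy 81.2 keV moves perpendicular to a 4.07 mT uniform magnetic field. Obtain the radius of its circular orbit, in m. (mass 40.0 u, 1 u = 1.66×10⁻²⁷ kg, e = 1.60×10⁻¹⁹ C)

Convert the energy: K = 81.2 keV = 1.30×10^-14 J.
v = √(2K/m) = √(2·1.30×10^-14/6.64×10^-26) = 6.26×10^5 m/s.
r = mv/(qB) = (6.64×10^-26)(6.26×10^5) / [(2×1.60×10^-19)(4.07×10^-3)] = 31.9 m.

r ≈ 31.9 m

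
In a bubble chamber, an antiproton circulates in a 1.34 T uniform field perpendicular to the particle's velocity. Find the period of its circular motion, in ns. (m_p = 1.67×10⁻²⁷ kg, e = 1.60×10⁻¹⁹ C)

T ≈ 48.9 ns

The cyclotron period is independent of speed: T = 2πm/(qB).
T = 2π(1.67×10^-27) / [(1×1.60×10^-19)(1.34)] = 4.89×10^-8 s.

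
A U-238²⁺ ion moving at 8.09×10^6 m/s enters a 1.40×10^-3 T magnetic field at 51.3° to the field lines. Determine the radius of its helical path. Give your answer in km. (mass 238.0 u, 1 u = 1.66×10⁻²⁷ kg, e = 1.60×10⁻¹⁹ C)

r ≈ 5.57 km

Only the perpendicular component v⊥ = v sin51.3° = 6.31×10^6 m/s is bent by the field.
r = m v⊥ /(qB) = (3.95×10^-25)(6.31×10^6) / [(2×1.60×10^-19)(1.40×10^-3)] = 5570 m.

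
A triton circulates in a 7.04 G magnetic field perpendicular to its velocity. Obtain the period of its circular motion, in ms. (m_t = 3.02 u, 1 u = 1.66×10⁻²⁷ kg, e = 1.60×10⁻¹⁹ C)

T ≈ 0.280 ms

The cyclotron period is independent of speed: T = 2πm/(qB).
T = 2π(5.01×10^-27) / [(1×1.60×10^-19)(7.04×10^-4)] = 2.80×10^-4 s.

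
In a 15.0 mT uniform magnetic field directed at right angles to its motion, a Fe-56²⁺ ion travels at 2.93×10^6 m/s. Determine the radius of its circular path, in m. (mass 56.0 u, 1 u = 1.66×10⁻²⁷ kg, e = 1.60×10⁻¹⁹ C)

The magnetic force provides the centripetal force: qvB = mv²/r, so r = mv/(qB).
r = (9.30×10^-26 kg)(2.93×10^6 m/s) / [(2×1.60×10^-19 C)(0.0150 T)] = 56.7 m.

r ≈ 56.7 m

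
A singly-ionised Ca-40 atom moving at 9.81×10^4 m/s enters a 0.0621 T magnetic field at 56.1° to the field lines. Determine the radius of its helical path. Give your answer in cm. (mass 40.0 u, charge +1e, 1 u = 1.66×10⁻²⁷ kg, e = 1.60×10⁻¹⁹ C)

r ≈ 54.4 cm

Only the perpendicular component v⊥ = v sin56.1° = 8.14×10^4 m/s is bent by the field.
r = m v⊥ /(qB) = (6.64×10^-26)(8.14×10^4) / [(1×1.60×10^-19)(0.0621)] = 0.544 m.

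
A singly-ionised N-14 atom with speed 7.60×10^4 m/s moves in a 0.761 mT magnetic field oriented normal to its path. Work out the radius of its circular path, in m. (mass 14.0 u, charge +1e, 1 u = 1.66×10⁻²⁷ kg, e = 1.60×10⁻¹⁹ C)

The magnetic force provides the centripetal force: qvB = mv²/r, so r = mv/(qB).
r = (2.32×10^-26 kg)(7.60×10^4 m/s) / [(1×1.60×10^-19 C)(7.61×10^-4 T)] = 14.5 m.

r ≈ 14.5 m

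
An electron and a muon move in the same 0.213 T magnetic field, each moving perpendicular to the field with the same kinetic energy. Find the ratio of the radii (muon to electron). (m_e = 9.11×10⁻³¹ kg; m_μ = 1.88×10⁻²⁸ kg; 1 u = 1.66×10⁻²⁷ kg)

r = √(2mK)/(qB) ⇒ at equal K, r ∝ √m/q.
r_{muon}/r_{electron} = 14.4.

ratio ≈ 14.4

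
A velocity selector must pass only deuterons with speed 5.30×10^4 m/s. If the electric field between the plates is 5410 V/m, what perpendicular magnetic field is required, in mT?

B ≈ 102 mT

qE = qvB ⇒ B = E/v = (5410) / (5.30×10^4) = 0.102 T.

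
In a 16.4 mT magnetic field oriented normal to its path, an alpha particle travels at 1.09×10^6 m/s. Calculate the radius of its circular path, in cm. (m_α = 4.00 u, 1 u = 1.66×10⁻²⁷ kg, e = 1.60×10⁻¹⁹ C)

r ≈ 138 cm

The magnetic force provides the centripetal force: qvB = mv²/r, so r = mv/(qB).
r = (6.64×10^-27 kg)(1.09×10^6 m/s) / [(2×1.60×10^-19 C)(0.0164 T)] = 1.38 m.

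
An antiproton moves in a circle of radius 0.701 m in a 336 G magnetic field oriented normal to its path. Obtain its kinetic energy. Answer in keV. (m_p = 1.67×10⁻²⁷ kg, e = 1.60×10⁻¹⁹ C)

v = qBr/m = (1×1.60×10^-19)(0.0336)(0.701) / (1.67×10^-27) = 2.26×10^6 m/s.
K = ½mv² = 0.5·(1.67×10^-27)·(2.26×10^6)² = 4.25×10^-15 J = 26.6 keV.

K ≈ 26.6 keV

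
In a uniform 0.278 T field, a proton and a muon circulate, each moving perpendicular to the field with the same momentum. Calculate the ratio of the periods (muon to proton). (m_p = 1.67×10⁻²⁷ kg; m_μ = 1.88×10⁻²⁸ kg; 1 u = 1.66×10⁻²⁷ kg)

T = 2πm/(qB) is independent of speed, so T₂/T₁ = (m₂/q₂)/(m₁/q₁).
T_{muon}/T_{proton} = (1.88×10^-28/1e) / (1.67×10^-27/1e) = 0.113.

ratio ≈ 0.113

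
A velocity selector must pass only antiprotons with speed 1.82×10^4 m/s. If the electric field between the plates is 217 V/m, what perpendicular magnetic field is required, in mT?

B ≈ 11.9 mT

qE = qvB ⇒ B = E/v = (217) / (1.82×10^4) = 0.0119 T.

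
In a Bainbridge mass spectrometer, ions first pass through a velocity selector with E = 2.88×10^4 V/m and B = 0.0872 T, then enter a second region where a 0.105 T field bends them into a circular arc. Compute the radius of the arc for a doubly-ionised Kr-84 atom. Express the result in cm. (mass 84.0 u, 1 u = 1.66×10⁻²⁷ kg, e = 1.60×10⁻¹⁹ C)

r ≈ 137 cm

The selector passes v = E/B = 2.88×10^4/0.0872 = 3.30×10^5 m/s.
In the deflection region, r = mv/(qB₂) = (1.39×10^-25)(3.30×10^5) / [(2×1.60×10^-19)(0.105)] = 1.37 m.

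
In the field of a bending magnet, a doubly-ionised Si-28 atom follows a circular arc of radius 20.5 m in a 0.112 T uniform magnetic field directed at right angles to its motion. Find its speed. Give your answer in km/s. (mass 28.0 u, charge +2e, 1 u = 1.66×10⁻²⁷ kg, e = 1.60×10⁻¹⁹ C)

From qvB = mv²/r, v = qBr/m.
v = (2×1.60×10^-19)(0.112)(20.5) / (4.65×10^-26) = 1.58×10^7 m/s.

v ≈ 15800 km/s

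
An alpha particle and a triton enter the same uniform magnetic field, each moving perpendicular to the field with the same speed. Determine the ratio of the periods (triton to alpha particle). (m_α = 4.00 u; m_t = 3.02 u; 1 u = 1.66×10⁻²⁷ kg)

ratio ≈ 1.51

T = 2πm/(qB) is independent of speed, so T₂/T₁ = (m₂/q₂)/(m₁/q₁).
T_{triton}/T_{alpha particle} = (5.01×10^-27/1e) / (6.64×10^-27/2e) = 1.51.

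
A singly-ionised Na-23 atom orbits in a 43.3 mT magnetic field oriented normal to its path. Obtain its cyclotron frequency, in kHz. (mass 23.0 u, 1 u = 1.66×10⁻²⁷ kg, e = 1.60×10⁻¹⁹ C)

f = qB/(2πm) = (1×1.60×10^-19)(0.0433) / [2π(3.82×10^-26)] = 2.89×10^4 Hz.

f ≈ 28.9 kHz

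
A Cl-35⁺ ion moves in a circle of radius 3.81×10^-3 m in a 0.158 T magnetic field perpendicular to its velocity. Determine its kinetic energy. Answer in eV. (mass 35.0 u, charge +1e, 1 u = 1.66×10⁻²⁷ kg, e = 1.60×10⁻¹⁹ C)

K ≈ 0.499 eV

v = qBr/m = (1×1.60×10^-19)(0.158)(3.81×10^-3) / (5.81×10^-26) = 1660 m/s.
K = ½mv² = 0.5·(5.81×10^-26)·(1660)² = 7.98×10^-20 J = 0.499 eV.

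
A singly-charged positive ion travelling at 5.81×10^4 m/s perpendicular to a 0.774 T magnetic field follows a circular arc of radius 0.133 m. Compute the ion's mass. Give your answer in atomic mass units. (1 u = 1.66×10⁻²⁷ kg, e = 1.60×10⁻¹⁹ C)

qvB = mv²/r ⇒ m = qBr/v.
m = (1×1.60×10^-19)(0.774)(0.133) / (5.81×10^4) = 2.83×10^-25 kg = 171 u.

m ≈ 171 u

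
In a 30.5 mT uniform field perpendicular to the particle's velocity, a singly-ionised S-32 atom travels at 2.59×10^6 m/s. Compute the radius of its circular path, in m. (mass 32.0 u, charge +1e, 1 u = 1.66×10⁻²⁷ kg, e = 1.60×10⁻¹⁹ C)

r ≈ 28.2 m

The magnetic force provides the centripetal force: qvB = mv²/r, so r = mv/(qB).
r = (5.31×10^-26 kg)(2.59×10^6 m/s) / [(1×1.60×10^-19 C)(0.0305 T)] = 28.2 m.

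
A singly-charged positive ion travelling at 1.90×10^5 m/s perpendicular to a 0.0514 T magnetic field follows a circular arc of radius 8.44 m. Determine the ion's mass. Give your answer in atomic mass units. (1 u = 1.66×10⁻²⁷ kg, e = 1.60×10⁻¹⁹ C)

qvB = mv²/r ⇒ m = qBr/v.
m = (1×1.60×10^-19)(0.0514)(8.44) / (1.90×10^5) = 3.65×10^-25 kg = 220 u.

m ≈ 220 u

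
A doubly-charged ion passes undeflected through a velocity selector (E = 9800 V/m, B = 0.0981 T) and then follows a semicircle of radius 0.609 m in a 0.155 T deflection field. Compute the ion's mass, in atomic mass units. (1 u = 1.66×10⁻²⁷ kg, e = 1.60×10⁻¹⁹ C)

v = E/B₁ = 9.99×10^4 m/s.
From r = mv/(qB₂), m = qB₂r/v = (2×1.60×10^-19)(0.155)(0.609) / (9.99×10^4) = 3.02×10^-25 kg.
In atomic mass units: m = 3.02×10^-25 / 1.66×10^-27 = 182 u.

m ≈ 182 u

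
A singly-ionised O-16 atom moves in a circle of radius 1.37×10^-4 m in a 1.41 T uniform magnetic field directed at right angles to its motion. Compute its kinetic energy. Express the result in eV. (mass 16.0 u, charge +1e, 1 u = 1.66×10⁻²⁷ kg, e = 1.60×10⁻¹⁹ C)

K ≈ 0.112 eV

v = qBr/m = (1×1.60×10^-19)(1.41)(1.37×10^-4) / (2.66×10^-26) = 1160 m/s.
K = ½mv² = 0.5·(2.66×10^-26)·(1160)² = 1.80×10^-20 J = 0.112 eV.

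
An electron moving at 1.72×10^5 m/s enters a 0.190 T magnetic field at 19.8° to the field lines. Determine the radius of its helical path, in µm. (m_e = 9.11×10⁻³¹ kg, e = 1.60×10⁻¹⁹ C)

Only the perpendicular component v⊥ = v sin19.8° = 5.83×10^4 m/s is bent by the field.
r = m v⊥ /(qB) = (9.11×10^-31)(5.83×10^4) / [(1×1.60×10^-19)(0.190)] = 1.75×10^-6 m.

r ≈ 1.75 µm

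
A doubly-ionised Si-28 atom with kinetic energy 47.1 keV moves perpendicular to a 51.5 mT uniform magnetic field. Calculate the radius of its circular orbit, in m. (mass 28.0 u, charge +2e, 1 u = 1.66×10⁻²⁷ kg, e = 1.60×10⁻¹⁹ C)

Convert the energy: K = 47.1 keV = 7.54×10^-15 J.
v = √(2K/m) = √(2·7.54×10^-15/4.65×10^-26) = 5.69×10^5 m/s.
r = mv/(qB) = (4.65×10^-26)(5.69×10^5) / [(2×1.60×10^-19)(0.0515)] = 1.61 m.

r ≈ 1.61 m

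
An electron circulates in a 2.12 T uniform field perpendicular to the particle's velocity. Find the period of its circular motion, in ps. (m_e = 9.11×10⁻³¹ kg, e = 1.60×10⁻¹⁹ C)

The cyclotron period is independent of speed: T = 2πm/(qB).
T = 2π(9.11×10^-31) / [(1×1.60×10^-19)(2.12)] = 1.69×10^-11 s.

T ≈ 16.9 ps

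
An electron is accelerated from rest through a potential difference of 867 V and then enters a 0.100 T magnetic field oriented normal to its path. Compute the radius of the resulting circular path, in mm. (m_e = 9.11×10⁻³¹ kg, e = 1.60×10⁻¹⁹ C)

The kinetic energy gained is K = qV = (1×1.60×10^-19)(867) = 1.39×10^-16 J.
v = √(2K/m) = 1.75×10^7 m/s.
r = mv/(qB) = (9.11×10^-31)(1.75×10^7) / [(1×1.60×10^-19)(0.100)] = 9.94×10^-4 m.

r ≈ 0.994 mm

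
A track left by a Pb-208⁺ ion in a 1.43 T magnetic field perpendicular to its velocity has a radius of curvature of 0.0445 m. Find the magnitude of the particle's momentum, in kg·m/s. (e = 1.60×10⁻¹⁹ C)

Since qvB = mv²/r, the momentum p = mv = qBr.
p = (1×1.60×10^-19)(1.43)(0.0445) = 1.02×10^-20 kg·m/s.

p ≈ 1.02×10^-20 kg·m/s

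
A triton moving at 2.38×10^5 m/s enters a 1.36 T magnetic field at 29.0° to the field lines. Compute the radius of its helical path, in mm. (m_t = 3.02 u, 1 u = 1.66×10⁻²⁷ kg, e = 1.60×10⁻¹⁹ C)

Only the perpendicular component v⊥ = v sin29.0° = 1.15×10^5 m/s is bent by the field.
r = m v⊥ /(qB) = (5.01×10^-27)(1.15×10^5) / [(1×1.60×10^-19)(1.36)] = 2.66×10^-3 m.

r ≈ 2.66 mm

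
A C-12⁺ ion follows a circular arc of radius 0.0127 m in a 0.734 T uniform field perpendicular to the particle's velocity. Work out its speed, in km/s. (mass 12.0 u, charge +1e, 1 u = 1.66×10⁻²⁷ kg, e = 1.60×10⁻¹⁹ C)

v ≈ 74.9 km/s

From qvB = mv²/r, v = qBr/m.
v = (1×1.60×10^-19)(0.734)(0.0127) / (1.99×10^-26) = 7.49×10^4 m/s.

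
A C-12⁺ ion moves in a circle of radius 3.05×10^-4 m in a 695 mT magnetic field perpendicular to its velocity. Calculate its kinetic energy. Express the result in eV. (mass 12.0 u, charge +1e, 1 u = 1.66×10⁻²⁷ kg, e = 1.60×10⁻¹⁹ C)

v = qBr/m = (1×1.60×10^-19)(0.695)(3.05×10^-4) / (1.99×10^-26) = 1700 m/s.
K = ½mv² = 0.5·(1.99×10^-26)·(1700)² = 2.89×10^-20 J = 0.180 eV.

K ≈ 0.180 eV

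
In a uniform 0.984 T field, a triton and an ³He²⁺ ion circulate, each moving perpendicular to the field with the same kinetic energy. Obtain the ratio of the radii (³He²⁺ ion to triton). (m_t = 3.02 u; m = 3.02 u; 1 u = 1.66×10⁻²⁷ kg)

ratio ≈ 0.500

r = √(2mK)/(qB) ⇒ at equal K, r ∝ √m/q.
r_{³He²⁺ ion}/r_{triton} = 0.500.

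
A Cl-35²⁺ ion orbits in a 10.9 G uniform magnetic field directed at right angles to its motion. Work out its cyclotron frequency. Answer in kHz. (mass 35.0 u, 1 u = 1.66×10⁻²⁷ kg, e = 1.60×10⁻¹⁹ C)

f ≈ 0.955 kHz

f = qB/(2πm) = (2×1.60×10^-19)(1.09×10^-3) / [2π(5.81×10^-26)] = 955 Hz.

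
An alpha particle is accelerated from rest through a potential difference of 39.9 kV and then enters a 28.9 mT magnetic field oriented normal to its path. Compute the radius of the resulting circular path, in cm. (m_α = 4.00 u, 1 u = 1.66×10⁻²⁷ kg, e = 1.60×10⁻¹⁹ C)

r ≈ 141 cm

The kinetic energy gained is K = qV = (2×1.60×10^-19)(3.99×10^4) = 1.28×10^-14 J.
v = √(2K/m) = 1.96×10^6 m/s.
r = mv/(qB) = (6.64×10^-27)(1.96×10^6) / [(2×1.60×10^-19)(0.0289)] = 1.41 m.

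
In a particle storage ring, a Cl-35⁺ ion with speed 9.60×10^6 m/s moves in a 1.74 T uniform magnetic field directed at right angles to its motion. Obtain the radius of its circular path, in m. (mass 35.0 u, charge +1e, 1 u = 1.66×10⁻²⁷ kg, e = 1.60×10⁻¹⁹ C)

r ≈ 2.00 m

The magnetic force provides the centripetal force: qvB = mv²/r, so r = mv/(qB).
r = (5.81×10^-26 kg)(9.60×10^6 m/s) / [(1×1.60×10^-19 C)(1.74 T)] = 2.00 m.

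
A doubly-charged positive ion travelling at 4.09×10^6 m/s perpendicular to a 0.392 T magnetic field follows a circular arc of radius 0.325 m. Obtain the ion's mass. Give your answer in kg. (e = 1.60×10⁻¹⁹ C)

qvB = mv²/r ⇒ m = qBr/v.
m = (2×1.60×10^-19)(0.392)(0.325) / (4.09×10^6) = 9.97×10^-27 kg.

m ≈ 9.97×10^-27 kg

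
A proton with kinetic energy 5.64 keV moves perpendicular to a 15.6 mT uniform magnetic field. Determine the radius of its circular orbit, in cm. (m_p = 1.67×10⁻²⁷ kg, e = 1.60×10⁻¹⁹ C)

r ≈ 69.6 cm

Convert the energy: K = 5.64 keV = 9.02×10^-16 J.
v = √(2K/m) = √(2·9.02×10^-16/1.67×10^-27) = 1.04×10^6 m/s.
r = mv/(qB) = (1.67×10^-27)(1.04×10^6) / [(1×1.60×10^-19)(0.0156)] = 0.696 m.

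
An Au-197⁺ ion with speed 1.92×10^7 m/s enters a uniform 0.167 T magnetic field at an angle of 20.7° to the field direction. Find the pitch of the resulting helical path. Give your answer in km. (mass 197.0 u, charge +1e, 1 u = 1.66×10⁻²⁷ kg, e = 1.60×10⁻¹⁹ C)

The velocity component along B is v∥ = v cos20.7° = 1.80×10^7 m/s.
The cyclotron period T = 2πm/(qB) = 7.69×10^-5 s is set by m, q, B alone.
Pitch = v∥·T = (1.80×10^7)(7.69×10^-5) = 1380 m.

pitch ≈ 1.38 km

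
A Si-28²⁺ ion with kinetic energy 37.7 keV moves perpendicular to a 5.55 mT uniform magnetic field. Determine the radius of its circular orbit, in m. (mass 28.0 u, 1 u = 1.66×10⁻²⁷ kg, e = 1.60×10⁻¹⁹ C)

r ≈ 13.3 m

Convert the energy: K = 37.7 keV = 6.03×10^-15 J.
v = √(2K/m) = √(2·6.03×10^-15/4.65×10^-26) = 5.09×10^5 m/s.
r = mv/(qB) = (4.65×10^-26)(5.09×10^5) / [(2×1.60×10^-19)(5.55×10^-3)] = 13.3 m.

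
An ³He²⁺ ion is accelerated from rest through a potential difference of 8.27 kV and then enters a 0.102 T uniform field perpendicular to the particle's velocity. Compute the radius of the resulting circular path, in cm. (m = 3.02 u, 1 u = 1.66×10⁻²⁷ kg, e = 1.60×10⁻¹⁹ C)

r ≈ 15.8 cm

The kinetic energy gained is K = qV = (2×1.60×10^-19)(8270) = 2.65×10^-15 J.
v = √(2K/m) = 1.03×10^6 m/s.
r = mv/(qB) = (5.01×10^-27)(1.03×10^6) / [(2×1.60×10^-19)(0.102)] = 0.158 m.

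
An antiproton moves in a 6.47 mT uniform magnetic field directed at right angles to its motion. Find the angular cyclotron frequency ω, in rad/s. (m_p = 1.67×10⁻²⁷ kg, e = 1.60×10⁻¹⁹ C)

ω = qB/m = (1×1.60×10^-19)(6.47×10^-3) / (1.67×10^-27) = 6.20×10^5 rad/s.

ω ≈ 6.20×10^5 rad/s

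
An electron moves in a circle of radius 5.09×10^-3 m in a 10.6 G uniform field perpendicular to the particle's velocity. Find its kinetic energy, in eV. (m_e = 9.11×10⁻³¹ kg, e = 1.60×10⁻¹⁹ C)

v = qBr/m = (1×1.60×10^-19)(1.06×10^-3)(5.09×10^-3) / (9.11×10^-31) = 9.48×10^5 m/s.
K = ½mv² = 0.5·(9.11×10^-31)·(9.48×10^5)² = 4.09×10^-19 J = 2.56 eV.

K ≈ 2.56 eV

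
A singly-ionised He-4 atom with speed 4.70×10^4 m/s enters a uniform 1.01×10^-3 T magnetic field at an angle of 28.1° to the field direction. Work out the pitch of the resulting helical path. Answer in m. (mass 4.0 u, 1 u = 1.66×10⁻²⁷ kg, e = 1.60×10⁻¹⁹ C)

pitch ≈ 10.7 m

The velocity component along B is v∥ = v cos28.1° = 4.15×10^4 m/s.
The cyclotron period T = 2πm/(qB) = 2.58×10^-4 s is set by m, q, B alone.
Pitch = v∥·T = (4.15×10^4)(2.58×10^-4) = 10.7 m.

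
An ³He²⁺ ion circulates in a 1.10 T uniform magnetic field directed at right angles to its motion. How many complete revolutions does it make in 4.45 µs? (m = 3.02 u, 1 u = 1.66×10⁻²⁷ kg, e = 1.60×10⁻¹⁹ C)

N = 49

T = 2πm/(qB) = 2π(5.0132×10^-27) / [(2×1.60×10^-19)(1.10)] = 8.9485×10^-8 s.
N = t/T = 4.45×10^-6 / 8.9485×10^-8 ≈ 49.73, so 49 complete revolutions.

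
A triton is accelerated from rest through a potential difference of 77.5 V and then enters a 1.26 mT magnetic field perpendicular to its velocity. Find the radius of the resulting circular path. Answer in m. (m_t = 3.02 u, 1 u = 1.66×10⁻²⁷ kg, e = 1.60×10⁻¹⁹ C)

The kinetic energy gained is K = qV = (1×1.60×10^-19)(77.5) = 1.24×10^-17 J.
v = √(2K/m) = 7.03×10^4 m/s.
r = mv/(qB) = (5.01×10^-27)(7.03×10^4) / [(1×1.60×10^-19)(1.26×10^-3)] = 1.75 m.

r ≈ 1.75 m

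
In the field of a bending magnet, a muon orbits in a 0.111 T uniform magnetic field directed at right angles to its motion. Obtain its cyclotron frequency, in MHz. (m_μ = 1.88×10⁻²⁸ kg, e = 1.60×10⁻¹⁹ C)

f = qB/(2πm) = (1×1.60×10^-19)(0.111) / [2π(1.88×10^-28)] = 1.50×10^7 Hz.

f ≈ 15.0 MHz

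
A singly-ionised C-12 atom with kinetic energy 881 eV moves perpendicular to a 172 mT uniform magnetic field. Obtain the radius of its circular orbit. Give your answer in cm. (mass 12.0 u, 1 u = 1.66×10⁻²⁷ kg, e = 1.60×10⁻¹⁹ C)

r ≈ 8.61 cm

Convert the energy: K = 881 eV = 1.41×10^-16 J.
v = √(2K/m) = √(2·1.41×10^-16/1.99×10^-26) = 1.19×10^5 m/s.
r = mv/(qB) = (1.99×10^-26)(1.19×10^5) / [(1×1.60×10^-19)(0.172)] = 0.0861 m.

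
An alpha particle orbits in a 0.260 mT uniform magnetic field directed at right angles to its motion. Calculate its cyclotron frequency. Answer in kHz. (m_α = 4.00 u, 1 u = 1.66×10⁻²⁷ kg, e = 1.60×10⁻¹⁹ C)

f ≈ 1.99 kHz

f = qB/(2πm) = (2×1.60×10^-19)(2.60×10^-4) / [2π(6.64×10^-27)] = 1990 Hz.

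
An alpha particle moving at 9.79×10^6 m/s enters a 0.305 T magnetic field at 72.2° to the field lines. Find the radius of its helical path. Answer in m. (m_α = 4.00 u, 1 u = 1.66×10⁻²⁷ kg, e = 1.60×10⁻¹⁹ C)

r ≈ 0.634 m

Only the perpendicular component v⊥ = v sin72.2° = 9.32×10^6 m/s is bent by the field.
r = m v⊥ /(qB) = (6.64×10^-27)(9.32×10^6) / [(2×1.60×10^-19)(0.305)] = 0.634 m.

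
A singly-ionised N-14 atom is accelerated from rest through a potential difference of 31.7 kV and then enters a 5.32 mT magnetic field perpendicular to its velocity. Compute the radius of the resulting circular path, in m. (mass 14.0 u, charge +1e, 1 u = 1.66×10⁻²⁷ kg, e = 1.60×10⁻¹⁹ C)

r ≈ 18.0 m

The kinetic energy gained is K = qV = (1×1.60×10^-19)(3.17×10^4) = 5.07×10^-15 J.
v = √(2K/m) = 6.61×10^5 m/s.
r = mv/(qB) = (2.32×10^-26)(6.61×10^5) / [(1×1.60×10^-19)(5.32×10^-3)] = 18.0 m.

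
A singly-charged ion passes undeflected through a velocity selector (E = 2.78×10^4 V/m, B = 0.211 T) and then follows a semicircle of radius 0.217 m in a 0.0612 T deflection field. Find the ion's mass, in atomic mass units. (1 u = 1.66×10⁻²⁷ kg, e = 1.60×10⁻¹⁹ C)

m ≈ 9.72 u

v = E/B₁ = 1.32×10^5 m/s.
From r = mv/(qB₂), m = qB₂r/v = (1×1.60×10^-19)(0.0612)(0.217) / (1.32×10^5) = 1.61×10^-26 kg.
In atomic mass units: m = 1.61×10^-26 / 1.66×10^-27 = 9.72 u.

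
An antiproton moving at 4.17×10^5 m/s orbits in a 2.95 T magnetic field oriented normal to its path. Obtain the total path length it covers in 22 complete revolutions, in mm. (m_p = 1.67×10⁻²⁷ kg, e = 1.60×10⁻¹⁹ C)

r = mv/(qB) = 1.48×10^-3 m, so one revolution covers 2πr = 9.27×10^-3 m.
In 22 revolutions: L = 22·2πr = 0.204 m.

L ≈ 204 mm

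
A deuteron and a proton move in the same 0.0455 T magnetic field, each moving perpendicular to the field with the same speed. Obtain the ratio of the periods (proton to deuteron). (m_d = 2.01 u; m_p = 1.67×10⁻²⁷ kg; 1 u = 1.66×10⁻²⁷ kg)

T = 2πm/(qB) is independent of speed, so T₂/T₁ = (m₂/q₂)/(m₁/q₁).
T_{proton}/T_{deuteron} = (1.67×10^-27/1e) / (3.34×10^-27/1e) = 0.501.

ratio ≈ 0.501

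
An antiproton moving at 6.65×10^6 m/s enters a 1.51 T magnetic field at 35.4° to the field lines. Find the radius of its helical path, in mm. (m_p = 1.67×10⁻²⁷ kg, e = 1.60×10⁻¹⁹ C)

r ≈ 26.6 mm

Only the perpendicular component v⊥ = v sin35.4° = 3.85×10^6 m/s is bent by the field.
r = m v⊥ /(qB) = (1.67×10^-27)(3.85×10^6) / [(1×1.60×10^-19)(1.51)] = 0.0266 m.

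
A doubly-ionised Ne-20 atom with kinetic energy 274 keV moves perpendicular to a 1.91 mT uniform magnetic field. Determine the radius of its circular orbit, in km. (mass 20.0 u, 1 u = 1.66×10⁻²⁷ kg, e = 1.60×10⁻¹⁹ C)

Convert the energy: K = 274 keV = 4.38×10^-14 J.
v = √(2K/m) = √(2·4.38×10^-14/3.32×10^-26) = 1.63×10^6 m/s.
r = mv/(qB) = (3.32×10^-26)(1.63×10^6) / [(2×1.60×10^-19)(1.91×10^-3)] = 88.3 m.

r ≈ 0.0883 km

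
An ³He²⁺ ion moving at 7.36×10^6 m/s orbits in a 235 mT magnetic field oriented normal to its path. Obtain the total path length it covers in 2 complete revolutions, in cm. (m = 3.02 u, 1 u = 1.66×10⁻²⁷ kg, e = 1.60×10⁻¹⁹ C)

r = mv/(qB) = 0.491 m, so one revolution covers 2πr = 3.08 m.
In 2 revolutions: L = 2·2πr = 6.17 m.

L ≈ 617 cm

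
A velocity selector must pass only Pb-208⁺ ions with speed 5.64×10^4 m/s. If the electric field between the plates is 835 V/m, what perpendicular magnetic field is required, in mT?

B ≈ 14.8 mT

qE = qvB ⇒ B = E/v = (835) / (5.64×10^4) = 0.0148 T.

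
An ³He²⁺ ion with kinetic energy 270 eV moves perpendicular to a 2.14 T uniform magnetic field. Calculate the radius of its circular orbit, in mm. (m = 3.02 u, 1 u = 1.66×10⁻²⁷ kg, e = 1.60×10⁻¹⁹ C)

r ≈ 0.961 mm

Convert the energy: K = 270 eV = 4.32×10^-17 J.
v = √(2K/m) = √(2·4.32×10^-17/5.01×10^-27) = 1.31×10^5 m/s.
r = mv/(qB) = (5.01×10^-27)(1.31×10^5) / [(2×1.60×10^-19)(2.14)] = 9.61×10^-4 m.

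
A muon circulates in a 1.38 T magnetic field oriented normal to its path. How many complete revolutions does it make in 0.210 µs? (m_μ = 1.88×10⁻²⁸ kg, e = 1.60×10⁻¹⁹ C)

T = 2πm/(qB) = 2π(1.88×10^-28) / [(1×1.60×10^-19)(1.38)] = 5.3498×10^-9 s.
N = t/T = 2.10×10^-7 / 5.3498×10^-9 ≈ 39.25, so 39 complete revolutions.

N = 39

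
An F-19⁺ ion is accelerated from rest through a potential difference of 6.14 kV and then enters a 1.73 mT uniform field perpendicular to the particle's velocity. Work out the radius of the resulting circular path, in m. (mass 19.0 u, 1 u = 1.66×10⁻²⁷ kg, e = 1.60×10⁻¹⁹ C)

r ≈ 28.4 m

The kinetic energy gained is K = qV = (1×1.60×10^-19)(6140) = 9.82×10^-16 J.
v = √(2K/m) = 2.50×10^5 m/s.
r = mv/(qB) = (3.15×10^-26)(2.50×10^5) / [(1×1.60×10^-19)(1.73×10^-3)] = 28.4 m.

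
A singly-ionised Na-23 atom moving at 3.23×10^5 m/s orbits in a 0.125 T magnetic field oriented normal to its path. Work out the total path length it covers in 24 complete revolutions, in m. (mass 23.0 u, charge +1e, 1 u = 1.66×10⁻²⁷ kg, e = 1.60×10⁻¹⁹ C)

r = mv/(qB) = 0.617 m, so one revolution covers 2πr = 3.87 m.
In 24 revolutions: L = 24·2πr = 93.0 m.

L ≈ 93.0 m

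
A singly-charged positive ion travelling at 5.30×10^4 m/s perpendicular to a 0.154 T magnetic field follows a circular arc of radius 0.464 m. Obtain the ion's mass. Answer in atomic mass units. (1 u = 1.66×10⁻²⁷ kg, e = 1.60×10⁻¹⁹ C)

qvB = mv²/r ⇒ m = qBr/v.
m = (1×1.60×10^-19)(0.154)(0.464) / (5.30×10^4) = 2.16×10^-25 kg = 130 u.

m ≈ 130 u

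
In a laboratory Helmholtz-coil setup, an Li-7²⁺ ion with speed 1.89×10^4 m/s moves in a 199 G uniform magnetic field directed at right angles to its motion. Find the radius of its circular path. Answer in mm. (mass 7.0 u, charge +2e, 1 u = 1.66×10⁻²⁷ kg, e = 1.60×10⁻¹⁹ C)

r ≈ 34.5 mm

The magnetic force provides the centripetal force: qvB = mv²/r, so r = mv/(qB).
r = (1.16×10^-26 kg)(1.89×10^4 m/s) / [(2×1.60×10^-19 C)(0.0199 T)] = 0.0345 m.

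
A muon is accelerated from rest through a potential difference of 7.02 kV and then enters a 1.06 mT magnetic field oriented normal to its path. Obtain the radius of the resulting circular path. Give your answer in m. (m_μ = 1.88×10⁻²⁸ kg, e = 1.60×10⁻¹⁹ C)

r ≈ 3.83 m

The kinetic energy gained is K = qV = (1×1.60×10^-19)(7020) = 1.12×10^-15 J.
v = √(2K/m) = 3.46×10^6 m/s.
r = mv/(qB) = (1.88×10^-28)(3.46×10^6) / [(1×1.60×10^-19)(1.06×10^-3)] = 3.83 m.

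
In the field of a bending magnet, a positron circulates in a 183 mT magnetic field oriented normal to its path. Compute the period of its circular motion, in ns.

T ≈ 0.195 ns

The cyclotron period is independent of speed: T = 2πm/(qB).
T = 2π(9.11×10^-31) / [(1×1.60×10^-19)(0.183)] = 1.95×10^-10 s.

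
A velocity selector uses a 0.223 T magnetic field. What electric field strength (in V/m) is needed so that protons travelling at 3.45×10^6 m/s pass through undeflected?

qE = qvB ⇒ E = vB = (3.45×10^6)(0.223) = 7.69×10^5 V/m.

E ≈ 7.69×10^5 V/m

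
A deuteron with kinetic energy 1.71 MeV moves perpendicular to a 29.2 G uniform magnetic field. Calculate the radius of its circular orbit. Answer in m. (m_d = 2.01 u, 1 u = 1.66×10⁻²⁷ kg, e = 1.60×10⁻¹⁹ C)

Convert the energy: K = 1.71 MeV = 2.74×10^-13 J.
v = √(2K/m) = √(2·2.74×10^-13/3.34×10^-27) = 1.28×10^7 m/s.
r = mv/(qB) = (3.34×10^-27)(1.28×10^7) / [(1×1.60×10^-19)(2.92×10^-3)] = 91.5 m.

r ≈ 91.5 m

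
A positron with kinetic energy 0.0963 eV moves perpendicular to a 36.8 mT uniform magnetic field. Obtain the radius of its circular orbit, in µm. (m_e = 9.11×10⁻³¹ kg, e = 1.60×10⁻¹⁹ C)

r ≈ 28.5 µm

Convert the energy: K = 0.0963 eV = 1.54×10^-20 J.
v = √(2K/m) = √(2·1.54×10^-20/9.11×10^-31) = 1.84×10^5 m/s.
r = mv/(qB) = (9.11×10^-31)(1.84×10^5) / [(1×1.60×10^-19)(0.0368)] = 2.85×10^-5 m.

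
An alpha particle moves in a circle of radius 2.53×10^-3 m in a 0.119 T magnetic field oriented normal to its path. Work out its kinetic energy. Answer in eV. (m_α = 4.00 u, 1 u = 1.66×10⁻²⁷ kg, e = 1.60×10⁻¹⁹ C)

K ≈ 4.37 eV

v = qBr/m = (2×1.60×10^-19)(0.119)(2.53×10^-3) / (6.64×10^-27) = 1.45×10^4 m/s.
K = ½mv² = 0.5·(6.64×10^-27)·(1.45×10^4)² = 6.99×10^-19 J = 4.37 eV.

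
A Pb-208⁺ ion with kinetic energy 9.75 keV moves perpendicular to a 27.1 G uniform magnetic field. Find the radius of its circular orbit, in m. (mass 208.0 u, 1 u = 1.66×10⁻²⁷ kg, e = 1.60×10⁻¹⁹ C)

Convert the energy: K = 9.75 keV = 1.56×10^-15 J.
v = √(2K/m) = √(2·1.56×10^-15/3.45×10^-25) = 9.51×10^4 m/s.
r = mv/(qB) = (3.45×10^-25)(9.51×10^4) / [(1×1.60×10^-19)(2.71×10^-3)] = 75.7 m.

r ≈ 75.7 m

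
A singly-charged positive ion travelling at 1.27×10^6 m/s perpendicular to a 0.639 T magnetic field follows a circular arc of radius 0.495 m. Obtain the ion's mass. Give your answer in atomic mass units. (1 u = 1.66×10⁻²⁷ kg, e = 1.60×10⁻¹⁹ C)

qvB = mv²/r ⇒ m = qBr/v.
m = (1×1.60×10^-19)(0.639)(0.495) / (1.27×10^6) = 3.98×10^-26 kg = 24.0 u.

m ≈ 24.0 u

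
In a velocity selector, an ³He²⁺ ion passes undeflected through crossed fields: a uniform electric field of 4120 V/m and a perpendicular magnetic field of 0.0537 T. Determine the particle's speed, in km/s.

v ≈ 76.7 km/s

For zero net force, qE = qvB, so v = E/B.
v = (4120) / (0.0537) = 7.67×10^4 m/s.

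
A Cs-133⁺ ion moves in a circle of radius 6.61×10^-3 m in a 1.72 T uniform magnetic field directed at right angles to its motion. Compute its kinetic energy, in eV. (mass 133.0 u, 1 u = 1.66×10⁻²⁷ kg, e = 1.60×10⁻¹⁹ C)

v = qBr/m = (1×1.60×10^-19)(1.72)(6.61×10^-3) / (2.21×10^-25) = 8240 m/s.
K = ½mv² = 0.5·(2.21×10^-25)·(8240)² = 7.49×10^-18 J = 46.8 eV.

K ≈ 46.8 eV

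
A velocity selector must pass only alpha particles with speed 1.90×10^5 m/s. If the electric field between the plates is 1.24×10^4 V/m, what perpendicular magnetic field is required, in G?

B ≈ 653 G

qE = qvB ⇒ B = E/v = (1.24×10^4) / (1.90×10^5) = 0.0653 T.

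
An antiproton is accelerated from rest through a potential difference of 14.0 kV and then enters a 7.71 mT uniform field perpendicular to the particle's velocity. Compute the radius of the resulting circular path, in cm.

The kinetic energy gained is K = qV = (1×1.60×10^-19)(1.40×10^4) = 2.24×10^-15 J.
v = √(2K/m) = 1.64×10^6 m/s.
r = mv/(qB) = (1.67×10^-27)(1.64×10^6) / [(1×1.60×10^-19)(7.71×10^-3)] = 2.22 m.

r ≈ 222 cm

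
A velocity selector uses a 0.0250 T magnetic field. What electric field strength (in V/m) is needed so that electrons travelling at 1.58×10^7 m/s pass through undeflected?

qE = qvB ⇒ E = vB = (1.58×10^7)(0.0250) = 3.95×10^5 V/m.

E ≈ 3.95×10^5 V/m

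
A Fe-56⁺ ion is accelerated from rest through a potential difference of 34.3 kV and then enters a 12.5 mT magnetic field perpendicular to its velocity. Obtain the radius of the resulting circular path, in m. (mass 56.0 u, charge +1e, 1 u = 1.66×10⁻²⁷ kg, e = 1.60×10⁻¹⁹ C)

r ≈ 16.0 m

The kinetic energy gained is K = qV = (1×1.60×10^-19)(3.43×10^4) = 5.49×10^-15 J.
v = √(2K/m) = 3.44×10^5 m/s.
r = mv/(qB) = (9.30×10^-26)(3.44×10^5) / [(1×1.60×10^-19)(0.0125)] = 16.0 m.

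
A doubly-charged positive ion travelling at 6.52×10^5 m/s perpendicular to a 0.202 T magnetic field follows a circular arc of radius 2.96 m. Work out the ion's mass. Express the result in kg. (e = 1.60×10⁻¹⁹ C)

m ≈ 2.93×10^-25 kg

qvB = mv²/r ⇒ m = qBr/v.
m = (2×1.60×10^-19)(0.202)(2.96) / (6.52×10^5) = 2.93×10^-25 kg.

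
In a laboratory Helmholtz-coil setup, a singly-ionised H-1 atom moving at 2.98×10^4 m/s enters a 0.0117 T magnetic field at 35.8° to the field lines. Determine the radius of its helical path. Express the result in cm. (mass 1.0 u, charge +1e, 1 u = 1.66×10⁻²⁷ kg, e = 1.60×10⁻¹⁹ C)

r ≈ 1.55 cm

Only the perpendicular component v⊥ = v sin35.8° = 1.74×10^4 m/s is bent by the field.
r = m v⊥ /(qB) = (1.66×10^-27)(1.74×10^4) / [(1×1.60×10^-19)(0.0117)] = 0.0155 m.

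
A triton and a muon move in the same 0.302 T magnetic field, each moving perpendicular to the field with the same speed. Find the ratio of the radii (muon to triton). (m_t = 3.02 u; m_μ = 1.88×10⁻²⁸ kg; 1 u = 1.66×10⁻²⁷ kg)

ratio ≈ 0.0375

r = mv/(qB) ⇒ at equal v, r ∝ m/q.
r_{muon}/r_{triton} = 0.0375.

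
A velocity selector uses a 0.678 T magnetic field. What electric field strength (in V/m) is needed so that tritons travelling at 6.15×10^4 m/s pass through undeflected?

E ≈ 4.17×10^4 V/m

qE = qvB ⇒ E = vB = (6.15×10^4)(0.678) = 4.17×10^4 V/m.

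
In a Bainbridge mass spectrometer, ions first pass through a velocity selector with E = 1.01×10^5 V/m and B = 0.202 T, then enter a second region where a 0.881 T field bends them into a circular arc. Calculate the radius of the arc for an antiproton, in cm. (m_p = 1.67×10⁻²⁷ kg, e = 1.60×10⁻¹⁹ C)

r ≈ 0.592 cm

The selector passes v = E/B = 1.01×10^5/0.202 = 5.00×10^5 m/s.
In the deflection region, r = mv/(qB₂) = (1.67×10^-27)(5.00×10^5) / [(1×1.60×10^-19)(0.881)] = 5.92×10^-3 m.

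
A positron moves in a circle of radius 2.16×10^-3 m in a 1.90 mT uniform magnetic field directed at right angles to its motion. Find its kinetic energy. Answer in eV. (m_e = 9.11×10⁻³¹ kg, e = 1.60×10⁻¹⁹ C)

K ≈ 1.48 eV

v = qBr/m = (1×1.60×10^-19)(1.90×10^-3)(2.16×10^-3) / (9.11×10^-31) = 7.21×10^5 m/s.
K = ½mv² = 0.5·(9.11×10^-31)·(7.21×10^5)² = 2.37×10^-19 J = 1.48 eV.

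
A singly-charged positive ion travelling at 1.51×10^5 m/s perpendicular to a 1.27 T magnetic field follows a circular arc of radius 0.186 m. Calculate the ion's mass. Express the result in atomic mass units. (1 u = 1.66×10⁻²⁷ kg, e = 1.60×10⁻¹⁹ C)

qvB = mv²/r ⇒ m = qBr/v.
m = (1×1.60×10^-19)(1.27)(0.186) / (1.51×10^5) = 2.50×10^-25 kg = 151 u.

m ≈ 151 u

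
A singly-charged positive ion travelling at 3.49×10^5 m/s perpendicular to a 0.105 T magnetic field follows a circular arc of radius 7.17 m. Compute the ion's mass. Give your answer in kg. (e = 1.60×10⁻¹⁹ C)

m ≈ 3.45×10^-25 kg

qvB = mv²/r ⇒ m = qBr/v.
m = (1×1.60×10^-19)(0.105)(7.17) / (3.49×10^5) = 3.45×10^-25 kg.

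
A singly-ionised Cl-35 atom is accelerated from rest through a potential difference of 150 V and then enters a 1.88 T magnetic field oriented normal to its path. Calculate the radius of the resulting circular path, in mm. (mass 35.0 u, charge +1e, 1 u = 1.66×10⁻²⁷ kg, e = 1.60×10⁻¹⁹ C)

The kinetic energy gained is K = qV = (1×1.60×10^-19)(150) = 2.40×10^-17 J.
v = √(2K/m) = 2.87×10^4 m/s.
r = mv/(qB) = (5.81×10^-26)(2.87×10^4) / [(1×1.60×10^-19)(1.88)] = 5.55×10^-3 m.

r ≈ 5.55 mm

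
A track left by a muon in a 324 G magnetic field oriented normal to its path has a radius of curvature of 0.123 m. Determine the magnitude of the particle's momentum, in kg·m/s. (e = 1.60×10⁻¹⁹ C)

Since qvB = mv²/r, the momentum p = mv = qBr.
p = (1×1.60×10^-19)(0.0324)(0.123) = 6.38×10^-22 kg·m/s.

p ≈ 6.38×10^-22 kg·m/s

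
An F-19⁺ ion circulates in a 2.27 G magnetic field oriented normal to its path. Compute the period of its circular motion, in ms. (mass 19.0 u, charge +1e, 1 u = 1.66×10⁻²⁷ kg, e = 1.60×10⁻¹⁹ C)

The cyclotron period is independent of speed: T = 2πm/(qB).
T = 2π(3.15×10^-26) / [(1×1.60×10^-19)(2.27×10^-4)] = 5.46×10^-3 s.

T ≈ 5.46 ms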